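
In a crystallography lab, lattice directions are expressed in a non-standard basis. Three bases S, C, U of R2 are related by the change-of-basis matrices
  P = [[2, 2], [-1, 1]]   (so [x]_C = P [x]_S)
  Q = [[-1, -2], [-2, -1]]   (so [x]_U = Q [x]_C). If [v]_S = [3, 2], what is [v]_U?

[-8, -19]

Composing the changes, [v]_U = Q P [v]_S.
Q P = [[0, -4], [-3, -5]]; applying this to [3, 2] gives [-8, -19].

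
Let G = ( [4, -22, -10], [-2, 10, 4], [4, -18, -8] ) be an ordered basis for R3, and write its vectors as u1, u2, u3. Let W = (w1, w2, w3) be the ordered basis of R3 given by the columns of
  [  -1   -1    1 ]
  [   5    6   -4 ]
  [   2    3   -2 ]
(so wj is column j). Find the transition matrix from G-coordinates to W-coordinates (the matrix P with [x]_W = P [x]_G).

[[-2, 2, -2], [-2, 0, 0], [0, 0, 2]]

Take x = uj: its G-coordinates are the j-th standard unit vector, so P e_j — column j of P — equals [uj]_W.
u1 = -2w1 - 2w2 + 0·w3, giving column 1 = [-2, -2, 0]; repeating for each j gives P = [[-2, 2, -2], [-2, 0, 0], [0, 0, 2]].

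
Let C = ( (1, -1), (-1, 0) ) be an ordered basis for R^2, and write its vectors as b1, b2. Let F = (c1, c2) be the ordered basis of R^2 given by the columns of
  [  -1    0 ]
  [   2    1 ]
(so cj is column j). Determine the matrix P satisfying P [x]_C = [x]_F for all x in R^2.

Take x = bj: its C-coordinates are the j-th standard unit vector, so P e_j — column j of P — equals [bj]_F.
b1 = -c1 + c2, giving column 1 = (-1, 1); repeating for each j gives P = [[-1, 1], [1, -2]].

[[-1, 1], [1, -2]]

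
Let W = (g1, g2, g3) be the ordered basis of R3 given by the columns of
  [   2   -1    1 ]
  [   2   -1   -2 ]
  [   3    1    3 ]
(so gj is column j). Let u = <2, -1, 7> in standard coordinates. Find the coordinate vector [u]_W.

<1, 1, 1>

[u]_W is the unique c with M c = u, where M has columns g1, ..., g3.
Solving this 3x3 system gives c = (1, 1, 1).
Check: g1 + g2 + g3 = <2, -1, 7>.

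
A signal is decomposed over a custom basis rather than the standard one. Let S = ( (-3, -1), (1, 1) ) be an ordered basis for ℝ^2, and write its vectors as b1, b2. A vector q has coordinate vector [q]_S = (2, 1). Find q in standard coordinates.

(-5, -1)

By definition q = 2b1 + b2.
Summing componentwise gives (-5, -1).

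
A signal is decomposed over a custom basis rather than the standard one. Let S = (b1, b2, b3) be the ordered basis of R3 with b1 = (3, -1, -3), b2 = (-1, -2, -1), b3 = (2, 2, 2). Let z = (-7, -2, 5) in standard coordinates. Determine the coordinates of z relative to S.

(-2, 3, 1)

[z]_S is the unique c with M c = z, where M has columns b1, ..., b3.
Gaussian elimination on [M | z] yields c = (-2, 3, 1).
Check: -2b1 + 3b2 + b3 = (-7, -2, 5).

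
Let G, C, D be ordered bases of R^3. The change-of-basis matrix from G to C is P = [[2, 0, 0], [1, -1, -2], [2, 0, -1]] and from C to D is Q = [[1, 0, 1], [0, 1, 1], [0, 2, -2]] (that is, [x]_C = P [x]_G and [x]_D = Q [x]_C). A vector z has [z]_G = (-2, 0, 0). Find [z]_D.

(-8, -6, 4)

Composing the changes, [z]_D = Q P [z]_G.
Q P = [[4, 0, -1], [3, -1, -3], [-2, -2, -2]]; applying this to (-2, 0, 0) gives (-8, -6, 4).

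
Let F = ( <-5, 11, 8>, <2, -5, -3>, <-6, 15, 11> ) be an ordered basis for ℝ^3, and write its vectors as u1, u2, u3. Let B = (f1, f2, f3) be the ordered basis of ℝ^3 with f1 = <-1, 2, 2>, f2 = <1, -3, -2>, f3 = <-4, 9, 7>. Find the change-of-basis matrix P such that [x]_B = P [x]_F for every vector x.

Column j of P is [uj]_B, since P maps F-coordinates to B-coordinates.
Expressing u1 in B: u1 = -2f1 + f2 + 2f3, so column 1 of P is <-2, 1, 2>.
Doing the same for each uj gives P = [[-2, 2, 0], [1, 0, -2], [2, -1, 1]].

[[-2, 2, 0], [1, 0, -2], [2, -1, 1]]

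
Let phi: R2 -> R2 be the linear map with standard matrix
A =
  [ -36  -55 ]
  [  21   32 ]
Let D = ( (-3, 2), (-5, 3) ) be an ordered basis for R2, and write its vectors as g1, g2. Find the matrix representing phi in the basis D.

[[-1, 0], [1, -3]]

The j-th column of [phi]_D is [phi(gj)]_D.
phi(g1) = A g1 = (-2, 1) = -g1 + g2, so column 1 is (-1, 1).
Repeating for g2 and assembling the columns gives [[-1, 0], [1, -3]].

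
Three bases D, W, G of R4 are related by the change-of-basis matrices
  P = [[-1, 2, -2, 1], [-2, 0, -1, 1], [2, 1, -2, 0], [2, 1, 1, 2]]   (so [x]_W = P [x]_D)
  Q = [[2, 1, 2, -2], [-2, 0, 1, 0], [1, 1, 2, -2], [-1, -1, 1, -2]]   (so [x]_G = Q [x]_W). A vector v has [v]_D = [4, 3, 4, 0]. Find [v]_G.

[-48, 15, -42, -9]

Apply P to get W-coordinates [-6, -12, 3, 15], then Q to get G-coordinates.
The result is [v]_G = [-48, 15, -42, -9].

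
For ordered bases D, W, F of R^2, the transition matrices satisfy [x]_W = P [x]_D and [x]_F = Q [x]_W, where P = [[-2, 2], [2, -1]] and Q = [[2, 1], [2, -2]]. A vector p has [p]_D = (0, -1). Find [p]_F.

Apply P to get W-coordinates (-2, 1), then Q to get F-coordinates.
The result is [p]_F = (-3, -6).

(-3, -6)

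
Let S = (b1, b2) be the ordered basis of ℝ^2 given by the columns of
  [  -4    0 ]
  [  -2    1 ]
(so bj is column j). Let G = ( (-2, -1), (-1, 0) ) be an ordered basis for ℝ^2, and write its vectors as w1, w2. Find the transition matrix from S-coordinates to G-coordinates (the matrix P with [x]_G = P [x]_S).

[[2, -1], [0, 2]]

Let M have columns bj and N have columns wj. Then for every x, N [x]_G = x = M [x]_S, so P = N^(-1) M.
Since det N = -1, N^(-1) has integer entries; multiplying gives P = [[2, -1], [0, 2]].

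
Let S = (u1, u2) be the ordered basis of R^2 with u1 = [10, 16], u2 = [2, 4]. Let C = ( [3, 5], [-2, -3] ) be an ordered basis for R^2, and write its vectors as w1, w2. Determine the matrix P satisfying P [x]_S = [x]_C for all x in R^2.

[[2, 2], [-2, 2]]

Column j of P is [uj]_C, since P maps S-coordinates to C-coordinates.
Expressing u1 in C: u1 = 2w1 - 2w2, so column 1 of P is [2, -2].
Doing the same for each uj gives P = [[2, 2], [-2, 2]].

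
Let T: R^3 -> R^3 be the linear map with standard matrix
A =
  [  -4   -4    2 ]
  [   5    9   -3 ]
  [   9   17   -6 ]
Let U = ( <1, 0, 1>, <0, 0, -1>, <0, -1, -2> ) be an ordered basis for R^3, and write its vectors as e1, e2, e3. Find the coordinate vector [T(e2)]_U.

<-2, -2, -3>

Column 2 of [T]_U is the U-coordinate vector of T(e2).
In standard coordinates T(e2) = A e2 = <-2, 3, 6>.
Converting to U: <-2, 3, 6> = -2e1 - 2e2 - 3e3, so the coordinate vector is <-2, -2, -3>.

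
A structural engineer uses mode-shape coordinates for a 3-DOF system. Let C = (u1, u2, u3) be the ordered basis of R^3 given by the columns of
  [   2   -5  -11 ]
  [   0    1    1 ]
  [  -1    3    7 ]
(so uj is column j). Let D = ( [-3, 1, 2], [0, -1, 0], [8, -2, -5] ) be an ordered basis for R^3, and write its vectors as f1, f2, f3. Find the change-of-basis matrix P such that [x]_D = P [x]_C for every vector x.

[[2, -1, 1], [0, 0, 2], [1, -1, -1]]

Let M have columns uj and N have columns fj. Then for every x, N [x]_D = x = M [x]_C, so P = N^(-1) M.
Since det N = 1, N^(-1) has integer entries; multiplying gives P = [[2, -1, 1], [0, 0, 2], [1, -1, -1]].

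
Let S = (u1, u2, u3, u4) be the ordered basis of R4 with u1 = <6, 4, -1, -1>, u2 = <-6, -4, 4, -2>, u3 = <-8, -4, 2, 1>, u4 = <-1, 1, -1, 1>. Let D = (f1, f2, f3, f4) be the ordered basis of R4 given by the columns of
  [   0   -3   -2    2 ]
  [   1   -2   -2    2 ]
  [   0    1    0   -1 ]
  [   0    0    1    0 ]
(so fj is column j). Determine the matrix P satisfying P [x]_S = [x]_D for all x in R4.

[[0, 0, 2, 1], [-2, 2, 2, 1], [-1, -2, 1, 1], [-1, -2, 0, 2]]

Take x = uj: its S-coordinates are the j-th standard unit vector, so P e_j — column j of P — equals [uj]_D.
u1 = 0·f1 - 2f2 - f3 - f4, giving column 1 = <0, -2, -1, -1>; repeating for each j gives P = [[0, 0, 2, 1], [-2, 2, 2, 1], [-1, -2, 1, 1], [-1, -2, 0, 2]].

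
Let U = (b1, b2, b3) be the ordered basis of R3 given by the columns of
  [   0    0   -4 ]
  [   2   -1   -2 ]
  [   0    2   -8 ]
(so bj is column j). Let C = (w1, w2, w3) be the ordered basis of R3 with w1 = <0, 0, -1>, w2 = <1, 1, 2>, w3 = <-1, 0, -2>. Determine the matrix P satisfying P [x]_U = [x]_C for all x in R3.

[[0, -2, 0], [2, -1, -2], [2, -1, 2]]

Column j of P is [bj]_C, since P maps U-coordinates to C-coordinates.
Expressing b1 in C: b1 = 0·w1 + 2w2 + 2w3, so column 1 of P is <0, 2, 2>.
Doing the same for each bj gives P = [[0, -2, 0], [2, -1, -2], [2, -1, 2]].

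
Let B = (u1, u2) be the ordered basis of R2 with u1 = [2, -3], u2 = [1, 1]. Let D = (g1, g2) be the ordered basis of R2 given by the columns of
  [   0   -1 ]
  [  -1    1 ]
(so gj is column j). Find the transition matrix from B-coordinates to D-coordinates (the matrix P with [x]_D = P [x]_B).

[[1, -2], [-2, -1]]

Take x = uj: its B-coordinates are the j-th standard unit vector, so P e_j — column j of P — equals [uj]_D.
u1 = g1 - 2g2, giving column 1 = [1, -2]; repeating for each j gives P = [[1, -2], [-2, -1]].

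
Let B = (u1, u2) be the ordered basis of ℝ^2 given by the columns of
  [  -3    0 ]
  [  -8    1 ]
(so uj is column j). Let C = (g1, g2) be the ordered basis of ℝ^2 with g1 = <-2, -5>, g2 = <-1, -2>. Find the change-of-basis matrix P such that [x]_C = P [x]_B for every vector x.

[[2, -1], [-1, 2]]

Take x = uj: its B-coordinates are the j-th standard unit vector, so P e_j — column j of P — equals [uj]_C.
u1 = 2g1 - g2, giving column 1 = <2, -1>; repeating for each j gives P = [[2, -1], [-1, 2]].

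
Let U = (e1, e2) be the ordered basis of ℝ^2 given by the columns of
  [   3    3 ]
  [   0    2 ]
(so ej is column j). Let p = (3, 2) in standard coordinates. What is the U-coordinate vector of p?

(0, 1)

Write p = c_1 e1 + c_2 e2 and solve for the c_i.
System: 3c_1 + 3c_2 = 3, 0c_1 + 2c_2 = 2; solving gives c_1 = 0, c_2 = 1.
Check: 0·e1 + e2 = (3, 2).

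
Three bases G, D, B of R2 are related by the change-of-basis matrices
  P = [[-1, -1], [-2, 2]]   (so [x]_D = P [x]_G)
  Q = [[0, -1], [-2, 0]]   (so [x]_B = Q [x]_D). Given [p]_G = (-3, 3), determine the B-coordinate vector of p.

Apply P to get D-coordinates (0, 12), then Q to get B-coordinates.
The result is [p]_B = (-12, 0).

(-12, 0)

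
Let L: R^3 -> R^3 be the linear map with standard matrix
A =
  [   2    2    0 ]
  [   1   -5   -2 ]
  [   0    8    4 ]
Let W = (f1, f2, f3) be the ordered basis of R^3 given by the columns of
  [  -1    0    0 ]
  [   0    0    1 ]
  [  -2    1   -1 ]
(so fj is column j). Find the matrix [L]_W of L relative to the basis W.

Let P have columns f1, ..., f3. Then [L]_W = P^(-1) A P.
Here det P = 1, so P^(-1) is integer; computing A P first and then P^(-1)(A P) gives [[2, 0, -2], [-1, 2, -3], [3, -2, -3]].

[[2, 0, -2], [-1, 2, -3], [3, -2, -3]]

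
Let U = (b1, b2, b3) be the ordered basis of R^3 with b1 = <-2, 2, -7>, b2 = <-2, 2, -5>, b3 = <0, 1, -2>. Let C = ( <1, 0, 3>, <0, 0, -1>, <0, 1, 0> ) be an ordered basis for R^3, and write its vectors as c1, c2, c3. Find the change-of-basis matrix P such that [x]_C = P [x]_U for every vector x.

Column j of P is [bj]_C, since P maps U-coordinates to C-coordinates.
Expressing b1 in C: b1 = -2c1 + c2 + 2c3, so column 1 of P is <-2, 1, 2>.
Doing the same for each bj gives P = [[-2, -2, 0], [1, -1, 2], [2, 2, 1]].

[[-2, -2, 0], [1, -1, 2], [2, 2, 1]]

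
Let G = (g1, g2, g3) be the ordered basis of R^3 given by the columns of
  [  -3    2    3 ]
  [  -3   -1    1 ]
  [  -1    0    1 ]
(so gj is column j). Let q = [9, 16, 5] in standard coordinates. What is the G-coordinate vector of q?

We seek scalars with c_1 g1 + ... + c_3 g3 = q; equivalently solve M c = q where the columns of M are g1, ..., g3.
Solving this 3x3 system gives c = (-4, -3, 1).
Check: -4g1 - 3g2 + g3 = [9, 16, 5].

[-4, -3, 1]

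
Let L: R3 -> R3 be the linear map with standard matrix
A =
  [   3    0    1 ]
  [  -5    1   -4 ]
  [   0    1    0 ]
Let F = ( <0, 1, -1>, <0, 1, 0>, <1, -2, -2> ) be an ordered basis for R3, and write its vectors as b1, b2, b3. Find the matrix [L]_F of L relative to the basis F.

Let P have columns b1, ..., b3. Then [L]_F = P^(-1) A P.
Here det P = 1, so P^(-1) is integer; computing A P first and then P^(-1)(A P) gives [[1, -1, 0], [2, 2, 3], [-1, 0, 1]].

[[1, -1, 0], [2, 2, 3], [-1, 0, 1]]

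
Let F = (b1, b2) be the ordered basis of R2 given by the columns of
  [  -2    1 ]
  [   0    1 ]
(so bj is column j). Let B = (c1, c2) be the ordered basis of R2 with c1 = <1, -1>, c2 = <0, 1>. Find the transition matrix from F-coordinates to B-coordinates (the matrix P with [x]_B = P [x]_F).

Column j of P is [bj]_B, since P maps F-coordinates to B-coordinates.
Expressing b1 in B: b1 = -2c1 - 2c2, so column 1 of P is <-2, -2>.
Doing the same for each bj gives P = [[-2, 1], [-2, 2]].

[[-2, 1], [-2, 2]]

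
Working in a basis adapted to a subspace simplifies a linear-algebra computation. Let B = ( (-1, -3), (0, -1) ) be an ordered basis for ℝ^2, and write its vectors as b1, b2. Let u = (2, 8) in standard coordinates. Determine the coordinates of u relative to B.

[u]_B is the unique c with M c = u, where M has columns b1, b2.
System: -c_1 + 0c_2 = 2, -3c_1 - c_2 = 8; solving gives c_1 = -2, c_2 = -2.
Check: -2b1 - 2b2 = (2, 8).

(-2, -2)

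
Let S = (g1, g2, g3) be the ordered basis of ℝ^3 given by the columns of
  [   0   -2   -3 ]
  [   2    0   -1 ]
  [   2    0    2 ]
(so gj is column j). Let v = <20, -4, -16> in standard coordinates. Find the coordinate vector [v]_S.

<-4, -4, -4>

We seek scalars with c_1 g1 + ... + c_3 g3 = v; equivalently solve M c = v where the columns of M are g1, ..., g3.
Gaussian elimination on [M | v] yields c = (-4, -4, -4).
Check: -4g1 - 4g2 - 4g3 = <20, -4, -16>.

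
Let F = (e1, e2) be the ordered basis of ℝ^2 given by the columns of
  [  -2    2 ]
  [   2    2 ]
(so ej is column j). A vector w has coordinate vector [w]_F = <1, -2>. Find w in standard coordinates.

<-6, -2>

By definition w = e1 - 2e2.
Summing componentwise gives <-6, -2>.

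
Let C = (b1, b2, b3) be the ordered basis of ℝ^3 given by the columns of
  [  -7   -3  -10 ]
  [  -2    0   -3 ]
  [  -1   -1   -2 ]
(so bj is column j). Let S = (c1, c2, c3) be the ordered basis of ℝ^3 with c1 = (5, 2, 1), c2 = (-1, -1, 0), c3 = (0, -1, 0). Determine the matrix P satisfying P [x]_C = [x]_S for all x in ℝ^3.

[[-1, -1, -2], [2, -2, 0], [-2, 0, -1]]

Take x = bj: its C-coordinates are the j-th standard unit vector, so P e_j — column j of P — equals [bj]_S.
b1 = -c1 + 2c2 - 2c3, giving column 1 = (-1, 2, -2); repeating for each j gives P = [[-1, -1, -2], [2, -2, 0], [-2, 0, -1]].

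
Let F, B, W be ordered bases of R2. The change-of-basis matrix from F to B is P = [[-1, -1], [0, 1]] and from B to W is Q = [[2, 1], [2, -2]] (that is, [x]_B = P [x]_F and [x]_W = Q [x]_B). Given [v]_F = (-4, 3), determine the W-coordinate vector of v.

Apply P to get B-coordinates (1, 3), then Q to get W-coordinates.
The result is [v]_W = (5, -4).

(5, -4)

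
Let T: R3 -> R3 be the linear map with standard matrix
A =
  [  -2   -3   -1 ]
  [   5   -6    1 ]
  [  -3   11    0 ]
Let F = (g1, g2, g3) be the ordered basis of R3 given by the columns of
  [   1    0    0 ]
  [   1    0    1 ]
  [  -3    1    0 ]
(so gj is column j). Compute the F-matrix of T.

[[-2, -1, -3], [2, -3, 2], [-2, 2, -3]]

Let P have columns g1, ..., g3. Then [T]_F = P^(-1) A P.
Here det P = -1, so P^(-1) is integer; computing A P first and then P^(-1)(A P) gives [[-2, -1, -3], [2, -3, 2], [-2, 2, -3]].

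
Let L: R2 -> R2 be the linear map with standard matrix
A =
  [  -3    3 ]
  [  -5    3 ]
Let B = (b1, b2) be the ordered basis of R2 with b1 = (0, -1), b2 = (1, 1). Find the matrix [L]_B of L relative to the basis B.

The j-th column of [L]_B is [L(bj)]_B.
L(b1) = A b1 = (-3, -3) = 0·b1 - 3b2, so column 1 is (0, -3).
Repeating for b2 and assembling the columns gives [[0, 2], [-3, 0]].

[[0, 2], [-3, 0]]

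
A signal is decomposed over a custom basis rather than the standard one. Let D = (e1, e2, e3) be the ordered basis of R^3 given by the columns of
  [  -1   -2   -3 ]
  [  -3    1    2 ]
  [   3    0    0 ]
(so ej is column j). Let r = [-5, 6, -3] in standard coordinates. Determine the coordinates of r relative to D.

[-1, 3, 0]

Write r = c_1 e1 + ... + c_3 e3 and solve for the c_i.
Row-reducing the augmented matrix [M | r] gives c = (-1, 3, 0).
Check: -e1 + 3e2 + 0·e3 = [-5, 6, -3].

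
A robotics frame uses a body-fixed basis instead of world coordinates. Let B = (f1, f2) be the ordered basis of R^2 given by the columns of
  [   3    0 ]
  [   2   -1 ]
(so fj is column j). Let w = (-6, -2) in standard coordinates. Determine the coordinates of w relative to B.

[w]_B is the unique c with M c = w, where M has columns f1, f2.
System: 3c_1 + 0c_2 = -6, 2c_1 - c_2 = -2; solving gives c_1 = -2, c_2 = -2.
Check: -2f1 - 2f2 = (-6, -2).

(-2, -2)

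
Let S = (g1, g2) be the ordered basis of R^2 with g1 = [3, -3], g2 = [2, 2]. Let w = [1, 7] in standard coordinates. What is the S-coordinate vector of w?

[-1, 2]

[w]_S is the unique c with M c = w, where M has columns g1, g2.
System: 3c_1 + 2c_2 = 1, -3c_1 + 2c_2 = 7; solving gives c_1 = -1, c_2 = 2.
Check: -g1 + 2g2 = [1, 7].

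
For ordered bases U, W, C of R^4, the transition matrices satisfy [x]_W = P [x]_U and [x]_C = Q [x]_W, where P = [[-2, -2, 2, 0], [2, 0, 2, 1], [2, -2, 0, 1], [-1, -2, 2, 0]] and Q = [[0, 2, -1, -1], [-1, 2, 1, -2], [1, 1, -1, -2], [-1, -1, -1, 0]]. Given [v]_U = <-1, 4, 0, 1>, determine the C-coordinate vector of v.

<14, 9, 16, 16>

First [v]_W = P [v]_U = <-6, -1, -9, -7>.
Then [v]_C = Q [v]_W = <14, 9, 16, 16>.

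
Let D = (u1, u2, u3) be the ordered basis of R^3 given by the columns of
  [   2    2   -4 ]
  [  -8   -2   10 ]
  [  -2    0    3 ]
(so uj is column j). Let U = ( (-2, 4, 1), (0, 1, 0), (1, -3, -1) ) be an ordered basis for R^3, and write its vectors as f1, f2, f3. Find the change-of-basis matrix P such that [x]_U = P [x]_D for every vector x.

Let M have columns uj and N have columns fj. Then for every x, N [x]_U = x = M [x]_D, so P = N^(-1) M.
Since det N = 1, N^(-1) has integer entries; multiplying gives P = [[0, -2, 1], [-2, 0, 0], [2, -2, -2]].

[[0, -2, 1], [-2, 0, 0], [2, -2, -2]]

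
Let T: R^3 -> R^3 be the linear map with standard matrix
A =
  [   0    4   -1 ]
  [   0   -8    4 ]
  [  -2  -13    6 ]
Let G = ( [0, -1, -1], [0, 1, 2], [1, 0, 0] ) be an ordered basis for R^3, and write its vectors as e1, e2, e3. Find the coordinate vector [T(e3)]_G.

[-2, -2, 0]

Column 3 of [T]_G is the G-coordinate vector of T(e3).
In standard coordinates T(e3) = A e3 = [0, 0, -2].
Converting to G: [0, 0, -2] = -2e1 - 2e2 + 0·e3, so the coordinate vector is [-2, -2, 0].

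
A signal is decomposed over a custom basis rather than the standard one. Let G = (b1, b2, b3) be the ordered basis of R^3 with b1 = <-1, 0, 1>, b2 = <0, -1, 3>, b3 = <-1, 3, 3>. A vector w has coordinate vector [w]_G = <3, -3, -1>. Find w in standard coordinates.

The coordinates say w = 3b1 - 3b2 - b3; adding the scaled basis vectors gives <-2, 0, -9>.

<-2, 0, -9>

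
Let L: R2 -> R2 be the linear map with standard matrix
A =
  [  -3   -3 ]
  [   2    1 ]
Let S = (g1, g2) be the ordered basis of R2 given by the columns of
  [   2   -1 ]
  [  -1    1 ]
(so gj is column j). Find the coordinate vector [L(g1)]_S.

[0, 3]

Compute L(g1) = A g1 = [-3, 3] in standard coordinates.
Then write this in S-coordinates: solve for y in y_1 g1 + y_2 g2 = [-3, 3].
This gives y = [0, 3], which is column 1 of [L]_S.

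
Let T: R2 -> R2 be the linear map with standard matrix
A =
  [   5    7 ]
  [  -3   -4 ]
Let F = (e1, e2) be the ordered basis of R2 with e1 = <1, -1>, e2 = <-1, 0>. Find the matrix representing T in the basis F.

With P the matrix whose columns are e1, e2, [T]_F = P^(-1) A P.
Column by column: T(e1) = A e1 = <-2, 1>; its F-coordinates <-1, 1> give column 1.
Continuing for each basis vector yields [T]_F = [[-1, -3], [1, 2]].

[[-1, -3], [1, 2]]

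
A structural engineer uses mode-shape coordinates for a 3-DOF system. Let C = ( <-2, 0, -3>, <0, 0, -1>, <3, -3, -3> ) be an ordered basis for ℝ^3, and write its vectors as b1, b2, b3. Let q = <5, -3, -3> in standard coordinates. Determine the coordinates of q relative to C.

We seek scalars with c_1 b1 + ... + c_3 b3 = q; equivalently solve M c = q where the columns of M are b1, ..., b3.
Gaussian elimination on [M | q] yields c = (-1, 3, 1).
Check: -b1 + 3b2 + b3 = <5, -3, -3>.

<-1, 3, 1>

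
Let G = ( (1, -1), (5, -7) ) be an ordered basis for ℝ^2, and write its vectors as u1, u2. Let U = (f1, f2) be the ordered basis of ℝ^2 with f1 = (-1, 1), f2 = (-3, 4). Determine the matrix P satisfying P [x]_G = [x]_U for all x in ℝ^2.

Column j of P is [uj]_U, since P maps G-coordinates to U-coordinates.
Expressing u1 in U: u1 = -f1 + 0·f2, so column 1 of P is (-1, 0).
Doing the same for each uj gives P = [[-1, 1], [0, -2]].

[[-1, 1], [0, -2]]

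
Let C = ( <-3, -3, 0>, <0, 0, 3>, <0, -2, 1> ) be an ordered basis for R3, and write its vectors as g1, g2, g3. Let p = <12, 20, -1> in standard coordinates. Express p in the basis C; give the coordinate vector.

<-4, 1, -4>

Write p = c_1 g1 + ... + c_3 g3 and solve for the c_i.
Solving this 3x3 system gives c = (-4, 1, -4).
Check: -4g1 + g2 - 4g3 = <12, 20, -1>.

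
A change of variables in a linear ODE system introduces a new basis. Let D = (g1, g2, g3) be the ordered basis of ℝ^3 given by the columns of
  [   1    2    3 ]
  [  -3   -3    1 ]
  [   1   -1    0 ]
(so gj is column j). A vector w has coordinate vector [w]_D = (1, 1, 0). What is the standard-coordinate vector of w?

w = M [w]_D, where M has columns g1, ..., g3.
Carrying out the matrix-vector product, w = (3, -6, 0).

(3, -6, 0)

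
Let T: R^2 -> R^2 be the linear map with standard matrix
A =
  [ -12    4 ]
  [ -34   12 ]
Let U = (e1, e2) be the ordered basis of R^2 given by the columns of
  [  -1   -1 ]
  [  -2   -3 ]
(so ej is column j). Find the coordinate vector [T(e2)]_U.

Compute T(e2) = A e2 = [0, -2] in standard coordinates.
Then write this in U-coordinates: solve for y in y_1 e1 + y_2 e2 = [0, -2].
This gives y = [-2, 2], which is column 2 of [T]_U.

[-2, 2]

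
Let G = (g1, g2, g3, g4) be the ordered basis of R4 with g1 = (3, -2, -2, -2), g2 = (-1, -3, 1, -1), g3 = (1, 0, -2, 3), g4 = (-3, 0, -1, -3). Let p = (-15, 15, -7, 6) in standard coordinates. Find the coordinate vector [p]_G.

[p]_G is the unique c with M c = p, where M has columns g1, ..., g4.
Solving this 4x4 system gives c = (-3, -3, 3, 4).
Check: -3g1 - 3g2 + 3g3 + 4g4 = (-15, 15, -7, 6).

(-3, -3, 3, 4)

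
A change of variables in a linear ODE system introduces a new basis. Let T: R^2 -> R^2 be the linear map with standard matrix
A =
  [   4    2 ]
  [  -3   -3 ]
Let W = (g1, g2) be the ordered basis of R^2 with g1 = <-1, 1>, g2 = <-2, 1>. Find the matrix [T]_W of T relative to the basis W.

With P the matrix whose columns are g1, g2, [T]_W = P^(-1) A P.
Column by column: T(g1) = A g1 = <-2, 0>; its W-coordinates <-2, 2> give column 1.
Continuing for each basis vector yields [T]_W = [[-2, 0], [2, 3]].

[[-2, 0], [2, 3]]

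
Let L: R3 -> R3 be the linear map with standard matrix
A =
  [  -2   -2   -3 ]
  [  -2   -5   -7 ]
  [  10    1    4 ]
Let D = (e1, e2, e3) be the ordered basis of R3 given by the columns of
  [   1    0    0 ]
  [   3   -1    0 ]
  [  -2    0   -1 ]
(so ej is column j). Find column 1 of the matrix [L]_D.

Compute L(e1) = A e1 = [-2, -3, 5] in standard coordinates.
Then write this in D-coordinates: solve for y in y_1 e1 + ... + y_3 e3 = [-2, -3, 5].
This gives y = [-2, -3, -1], which is column 1 of [L]_D.

[-2, -3, -1]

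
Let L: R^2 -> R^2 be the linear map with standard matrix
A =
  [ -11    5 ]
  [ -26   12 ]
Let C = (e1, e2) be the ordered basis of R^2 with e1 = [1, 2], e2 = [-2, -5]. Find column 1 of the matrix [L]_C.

Compute L(e1) = A e1 = [-1, -2] in standard coordinates.
Then write this in C-coordinates: solve for y in y_1 e1 + y_2 e2 = [-1, -2].
This gives y = [-1, 0], which is column 1 of [L]_C.

[-1, 0]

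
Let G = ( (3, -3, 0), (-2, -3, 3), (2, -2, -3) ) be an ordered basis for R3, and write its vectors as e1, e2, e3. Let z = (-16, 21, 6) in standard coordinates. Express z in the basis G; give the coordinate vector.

[z]_G is the unique c with M c = z, where M has columns e1, ..., e3.
Gaussian elimination on [M | z] yields c = (-4, -1, -3).
Check: -4e1 - e2 - 3e3 = (-16, 21, 6).

(-4, -1, -3)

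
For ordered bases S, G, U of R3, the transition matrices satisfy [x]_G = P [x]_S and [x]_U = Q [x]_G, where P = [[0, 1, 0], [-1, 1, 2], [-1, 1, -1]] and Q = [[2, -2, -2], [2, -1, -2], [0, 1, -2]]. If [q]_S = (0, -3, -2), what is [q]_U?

(10, 3, -5)

Apply P to get G-coordinates (-3, -7, -1), then Q to get U-coordinates.
The result is [q]_U = (10, 3, -5).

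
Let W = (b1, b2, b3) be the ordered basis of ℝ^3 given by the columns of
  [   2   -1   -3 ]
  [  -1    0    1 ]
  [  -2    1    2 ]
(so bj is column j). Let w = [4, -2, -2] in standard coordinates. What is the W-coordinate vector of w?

[0, 2, -2]

We seek scalars with c_1 b1 + ... + c_3 b3 = w; equivalently solve M c = w where the columns of M are b1, ..., b3.
Row-reducing the augmented matrix [M | w] gives c = (0, 2, -2).
Check: 0·b1 + 2b2 - 2b3 = [4, -2, -2].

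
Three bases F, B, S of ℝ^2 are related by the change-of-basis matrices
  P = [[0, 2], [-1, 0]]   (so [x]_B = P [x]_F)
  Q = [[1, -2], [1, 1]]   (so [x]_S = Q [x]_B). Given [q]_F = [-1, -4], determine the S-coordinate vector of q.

[-10, -7]

First [q]_B = P [q]_F = [-8, 1].
Then [q]_S = Q [q]_B = [-10, -7].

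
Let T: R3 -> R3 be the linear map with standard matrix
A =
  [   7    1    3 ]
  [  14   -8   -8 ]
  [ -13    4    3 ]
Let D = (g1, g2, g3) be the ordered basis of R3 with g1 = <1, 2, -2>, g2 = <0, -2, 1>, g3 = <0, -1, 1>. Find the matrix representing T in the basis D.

The j-th column of [T]_D is [T(gj)]_D.
T(g1) = A g1 = <3, 14, -11> = 3g1 - 3g2 - 2g3, so column 1 is <3, -3, -2>.
Repeating for g2, g3 and assembling the columns gives [[3, 1, 2], [-3, -3, 1], [-2, 0, 2]].

[[3, 1, 2], [-3, -3, 1], [-2, 0, 2]]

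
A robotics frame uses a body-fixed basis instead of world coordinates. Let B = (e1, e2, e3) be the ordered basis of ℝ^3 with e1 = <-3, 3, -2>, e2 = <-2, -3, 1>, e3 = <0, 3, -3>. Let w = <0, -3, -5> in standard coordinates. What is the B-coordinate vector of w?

We seek scalars with c_1 e1 + ... + c_3 e3 = w; equivalently solve M c = w where the columns of M are e1, ..., e3.
Gaussian elimination on [M | w] yields c = (-2, 3, 4).
Check: -2e1 + 3e2 + 4e3 = <0, -3, -5>.

<-2, 3, 4>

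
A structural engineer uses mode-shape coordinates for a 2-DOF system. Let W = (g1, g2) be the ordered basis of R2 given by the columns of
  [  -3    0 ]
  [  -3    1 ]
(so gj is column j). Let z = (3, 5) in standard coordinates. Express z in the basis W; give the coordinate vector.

We seek scalars with c_1 g1 + c_2 g2 = z; equivalently solve M c = z where the columns of M are g1, g2.
System: -3c_1 + 0c_2 = 3, -3c_1 + c_2 = 5; solving gives c_1 = -1, c_2 = 2.
Check: -g1 + 2g2 = (3, 5).

(-1, 2)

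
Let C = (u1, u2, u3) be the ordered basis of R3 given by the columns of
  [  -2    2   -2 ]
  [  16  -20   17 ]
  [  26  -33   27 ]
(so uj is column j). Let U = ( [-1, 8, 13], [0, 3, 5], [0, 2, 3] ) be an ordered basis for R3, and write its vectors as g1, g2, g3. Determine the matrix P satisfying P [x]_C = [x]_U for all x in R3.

Let M have columns uj and N have columns gj. Then for every x, N [x]_U = x = M [x]_C, so P = N^(-1) M.
Since det N = 1, N^(-1) has integer entries; multiplying gives P = [[2, -2, 2], [0, -2, -1], [0, 1, 2]].

[[2, -2, 2], [0, -2, -1], [0, 1, 2]]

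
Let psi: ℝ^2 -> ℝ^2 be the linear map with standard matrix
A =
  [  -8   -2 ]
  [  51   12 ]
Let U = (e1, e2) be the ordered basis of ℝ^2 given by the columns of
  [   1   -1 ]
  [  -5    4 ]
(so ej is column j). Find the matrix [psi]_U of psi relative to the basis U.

The j-th column of [psi]_U is [psi(ej)]_U.
psi(e1) = A e1 = (2, -9) = e1 - e2, so column 1 is (1, -1).
Repeating for e2 and assembling the columns gives [[1, 3], [-1, 3]].

[[1, 3], [-1, 3]]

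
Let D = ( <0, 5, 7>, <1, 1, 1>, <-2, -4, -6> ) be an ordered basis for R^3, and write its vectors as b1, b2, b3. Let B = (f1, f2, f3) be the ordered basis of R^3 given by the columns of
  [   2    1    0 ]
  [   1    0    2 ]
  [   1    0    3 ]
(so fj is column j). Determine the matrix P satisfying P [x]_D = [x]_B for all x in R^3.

[[1, 1, 0], [-2, -1, -2], [2, 0, -2]]

Take x = bj: its D-coordinates are the j-th standard unit vector, so P e_j — column j of P — equals [bj]_B.
b1 = f1 - 2f2 + 2f3, giving column 1 = <1, -2, 2>; repeating for each j gives P = [[1, 1, 0], [-2, -1, -2], [2, 0, -2]].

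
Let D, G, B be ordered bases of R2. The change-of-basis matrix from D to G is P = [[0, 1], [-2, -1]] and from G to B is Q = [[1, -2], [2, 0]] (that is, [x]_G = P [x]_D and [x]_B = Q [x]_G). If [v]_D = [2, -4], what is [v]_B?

[-4, -8]

Composing the changes, [v]_B = Q P [v]_D.
Q P = [[4, 3], [0, 2]]; applying this to [2, -4] gives [-4, -8].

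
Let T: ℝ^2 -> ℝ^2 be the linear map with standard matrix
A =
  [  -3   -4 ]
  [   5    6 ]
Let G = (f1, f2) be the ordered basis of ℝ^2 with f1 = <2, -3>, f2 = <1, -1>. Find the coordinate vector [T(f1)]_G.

<2, 2>

Compute T(f1) = A f1 = <6, -8> in standard coordinates.
Then write this in G-coordinates: solve for y in y_1 f1 + y_2 f2 = <6, -8>.
This gives y = <2, 2>, which is column 1 of [T]_G.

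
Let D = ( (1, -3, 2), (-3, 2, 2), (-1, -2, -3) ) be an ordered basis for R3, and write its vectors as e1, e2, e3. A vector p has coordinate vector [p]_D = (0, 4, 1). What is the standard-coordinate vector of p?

(-13, 6, 5)

p = M [p]_D, where M has columns e1, ..., e3.
Carrying out the matrix-vector product, p = (-13, 6, 5).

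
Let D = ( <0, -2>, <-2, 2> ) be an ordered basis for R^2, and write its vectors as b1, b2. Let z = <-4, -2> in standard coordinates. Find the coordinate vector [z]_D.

<3, 2>

[z]_D is the unique c with M c = z, where M has columns b1, b2.
System: 0c_1 - 2c_2 = -4, -2c_1 + 2c_2 = -2; solving gives c_1 = 3, c_2 = 2.
Check: 3b1 + 2b2 = <-4, -2>.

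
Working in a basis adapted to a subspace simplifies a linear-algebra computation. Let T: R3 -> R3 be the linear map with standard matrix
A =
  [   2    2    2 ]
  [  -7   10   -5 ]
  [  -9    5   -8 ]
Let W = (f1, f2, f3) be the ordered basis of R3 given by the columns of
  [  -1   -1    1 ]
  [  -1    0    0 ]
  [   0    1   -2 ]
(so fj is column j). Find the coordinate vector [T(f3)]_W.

Compute T(f3) = A f3 = <-2, 3, 7> in standard coordinates.
Then write this in W-coordinates: solve for y in y_1 f1 + ... + y_3 f3 = <-2, 3, 7>.
This gives y = <-3, 3, -2>, which is column 3 of [T]_W.

<-3, 3, -2>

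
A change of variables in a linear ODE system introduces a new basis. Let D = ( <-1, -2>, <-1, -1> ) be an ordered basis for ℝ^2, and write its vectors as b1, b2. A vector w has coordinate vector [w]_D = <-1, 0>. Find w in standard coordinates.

<1, 2>

The coordinates say w = -b1 + 0·b2; adding the scaled basis vectors gives <1, 2>.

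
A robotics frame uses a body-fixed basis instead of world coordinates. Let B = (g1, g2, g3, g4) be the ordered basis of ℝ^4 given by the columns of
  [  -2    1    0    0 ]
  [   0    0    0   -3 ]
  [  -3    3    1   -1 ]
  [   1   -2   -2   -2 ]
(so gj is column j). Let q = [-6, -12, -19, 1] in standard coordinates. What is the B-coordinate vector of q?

Write q = c_1 g1 + ... + c_4 g4 and solve for the c_i.
Gaussian elimination on [M | q] yields c = (1, -4, 0, 4).
Check: g1 - 4g2 + 0·g3 + 4g4 = [-6, -12, -19, 1].

[1, -4, 0, 4]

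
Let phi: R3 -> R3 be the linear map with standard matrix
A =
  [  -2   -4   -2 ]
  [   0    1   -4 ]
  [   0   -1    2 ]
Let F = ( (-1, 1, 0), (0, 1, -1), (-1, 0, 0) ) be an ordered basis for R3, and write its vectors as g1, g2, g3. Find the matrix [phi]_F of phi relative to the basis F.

The j-th column of [phi]_F is [phi(gj)]_F.
phi(g1) = A g1 = (-2, 1, -1) = 0·g1 + g2 + 2g3, so column 1 is (0, 1, 2).
Repeating for g2, g3 and assembling the columns gives [[0, 2, 0], [1, 3, 0], [2, 0, -2]].

[[0, 2, 0], [1, 3, 0], [2, 0, -2]]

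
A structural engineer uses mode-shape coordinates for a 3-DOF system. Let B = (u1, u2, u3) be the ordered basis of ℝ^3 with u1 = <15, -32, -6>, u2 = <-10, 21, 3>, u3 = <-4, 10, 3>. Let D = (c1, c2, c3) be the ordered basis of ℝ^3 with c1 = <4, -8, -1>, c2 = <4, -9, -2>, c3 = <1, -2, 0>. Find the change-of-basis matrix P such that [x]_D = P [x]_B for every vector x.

Let M have columns uj and N have columns cj. Then for every x, N [x]_D = x = M [x]_B, so P = N^(-1) M.
Since det N = -1, N^(-1) has integer entries; multiplying gives P = [[2, -1, 1], [2, -1, -2], [-1, -2, 0]].

[[2, -1, 1], [2, -1, -2], [-1, -2, 0]]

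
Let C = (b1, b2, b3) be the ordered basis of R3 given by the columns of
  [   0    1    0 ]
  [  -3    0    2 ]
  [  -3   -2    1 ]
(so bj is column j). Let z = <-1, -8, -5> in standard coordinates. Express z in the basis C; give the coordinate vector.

[z]_C is the unique c with M c = z, where M has columns b1, ..., b3.
Row-reducing the augmented matrix [M | z] gives c = (2, -1, -1).
Check: 2b1 - b2 - b3 = <-1, -8, -5>.

<2, -1, -1>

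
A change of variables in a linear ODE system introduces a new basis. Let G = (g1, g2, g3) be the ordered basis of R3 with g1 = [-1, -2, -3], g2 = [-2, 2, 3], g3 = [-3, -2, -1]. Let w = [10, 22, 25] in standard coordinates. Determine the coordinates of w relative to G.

[w]_G is the unique c with M c = w, where M has columns g1, ..., g3.
Row-reducing the augmented matrix [M | w] gives c = (-4, 3, -4).
Check: -4g1 + 3g2 - 4g3 = [10, 22, 25].

[-4, 3, -4]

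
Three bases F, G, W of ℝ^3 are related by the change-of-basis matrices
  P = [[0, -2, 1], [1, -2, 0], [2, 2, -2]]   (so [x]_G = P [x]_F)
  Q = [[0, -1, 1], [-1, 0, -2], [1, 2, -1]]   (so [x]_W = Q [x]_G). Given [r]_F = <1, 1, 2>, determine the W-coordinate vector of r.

<1, 0, -2>

First [r]_G = P [r]_F = <0, -1, 0>.
Then [r]_W = Q [r]_G = <1, 0, -2>.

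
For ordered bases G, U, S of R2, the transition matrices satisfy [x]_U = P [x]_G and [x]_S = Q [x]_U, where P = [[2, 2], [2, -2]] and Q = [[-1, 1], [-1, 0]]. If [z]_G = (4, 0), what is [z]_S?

(0, -8)

Composing the changes, [z]_S = Q P [z]_G.
Q P = [[0, -4], [-2, -2]]; applying this to (4, 0) gives (0, -8).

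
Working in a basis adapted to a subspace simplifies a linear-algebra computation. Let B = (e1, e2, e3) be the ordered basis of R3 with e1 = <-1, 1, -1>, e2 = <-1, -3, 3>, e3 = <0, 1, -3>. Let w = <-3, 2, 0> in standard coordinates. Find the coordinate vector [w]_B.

[w]_B is the unique c with M c = w, where M has columns e1, ..., e3.
Gaussian elimination on [M | w] yields c = (3, 0, -1).
Check: 3e1 + 0·e2 - e3 = <-3, 2, 0>.

<3, 0, -1>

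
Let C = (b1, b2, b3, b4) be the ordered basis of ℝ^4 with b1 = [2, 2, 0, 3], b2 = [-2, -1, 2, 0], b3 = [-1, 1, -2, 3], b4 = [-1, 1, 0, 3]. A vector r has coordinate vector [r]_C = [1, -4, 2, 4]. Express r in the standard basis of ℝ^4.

r = M [r]_C, where M has columns b1, ..., b4.
Carrying out the matrix-vector product, r = [4, 12, -12, 21].

[4, 12, -12, 21]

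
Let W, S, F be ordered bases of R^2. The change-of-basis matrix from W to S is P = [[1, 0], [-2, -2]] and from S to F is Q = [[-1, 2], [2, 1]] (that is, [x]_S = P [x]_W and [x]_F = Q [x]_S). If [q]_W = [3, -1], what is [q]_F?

[-11, 2]

First [q]_S = P [q]_W = [3, -4].
Then [q]_F = Q [q]_S = [-11, 2].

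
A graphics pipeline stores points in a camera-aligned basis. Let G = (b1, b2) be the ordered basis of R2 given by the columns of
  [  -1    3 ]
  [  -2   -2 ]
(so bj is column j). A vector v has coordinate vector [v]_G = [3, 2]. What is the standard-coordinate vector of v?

The coordinates say v = 3b1 + 2b2; adding the scaled basis vectors gives [3, -10].

[3, -10]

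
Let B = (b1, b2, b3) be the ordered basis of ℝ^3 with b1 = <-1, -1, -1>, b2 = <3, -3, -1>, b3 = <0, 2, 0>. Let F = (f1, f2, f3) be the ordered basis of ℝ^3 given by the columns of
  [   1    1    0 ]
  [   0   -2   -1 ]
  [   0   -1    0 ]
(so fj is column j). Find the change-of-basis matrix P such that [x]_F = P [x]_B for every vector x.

Take x = bj: its B-coordinates are the j-th standard unit vector, so P e_j — column j of P — equals [bj]_F.
b1 = -2f1 + f2 - f3, giving column 1 = <-2, 1, -1>; repeating for each j gives P = [[-2, 2, 0], [1, 1, 0], [-1, 1, -2]].

[[-2, 2, 0], [1, 1, 0], [-1, 1, -2]]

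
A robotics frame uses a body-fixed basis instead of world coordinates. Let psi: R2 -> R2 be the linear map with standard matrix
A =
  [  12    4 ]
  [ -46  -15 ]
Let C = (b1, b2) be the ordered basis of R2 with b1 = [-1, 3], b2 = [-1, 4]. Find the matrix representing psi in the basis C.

[[-1, -2], [1, -2]]

With P the matrix whose columns are b1, b2, [psi]_C = P^(-1) A P.
Column by column: psi(b1) = A b1 = [0, 1]; its C-coordinates [-1, 1] give column 1.
Continuing for each basis vector yields [psi]_C = [[-1, -2], [1, -2]].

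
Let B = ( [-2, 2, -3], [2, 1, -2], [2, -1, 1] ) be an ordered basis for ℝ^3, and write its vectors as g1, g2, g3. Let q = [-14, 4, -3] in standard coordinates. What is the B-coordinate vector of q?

[q]_B is the unique c with M c = q, where M has columns g1, ..., g3.
Solving this 3x3 system gives c = (1, -2, -4).
Check: g1 - 2g2 - 4g3 = [-14, 4, -3].

[1, -2, -4]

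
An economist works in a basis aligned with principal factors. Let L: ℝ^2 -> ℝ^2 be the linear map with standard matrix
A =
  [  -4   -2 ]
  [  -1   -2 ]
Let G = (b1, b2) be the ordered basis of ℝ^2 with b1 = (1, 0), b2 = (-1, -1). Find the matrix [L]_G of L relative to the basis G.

With P the matrix whose columns are b1, b2, [L]_G = P^(-1) A P.
Column by column: L(b1) = A b1 = (-4, -1); its G-coordinates (-3, 1) give column 1.
Continuing for each basis vector yields [L]_G = [[-3, 3], [1, -3]].

[[-3, 3], [1, -3]]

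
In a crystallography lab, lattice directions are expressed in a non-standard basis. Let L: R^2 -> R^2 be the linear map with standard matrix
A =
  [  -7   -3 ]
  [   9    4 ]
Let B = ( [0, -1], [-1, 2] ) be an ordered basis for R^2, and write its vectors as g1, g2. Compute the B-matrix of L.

[[-2, -1], [-3, -1]]

With P the matrix whose columns are g1, g2, [L]_B = P^(-1) A P.
Column by column: L(g1) = A g1 = [3, -4]; its B-coordinates [-2, -3] give column 1.
Continuing for each basis vector yields [L]_B = [[-2, -1], [-3, -1]].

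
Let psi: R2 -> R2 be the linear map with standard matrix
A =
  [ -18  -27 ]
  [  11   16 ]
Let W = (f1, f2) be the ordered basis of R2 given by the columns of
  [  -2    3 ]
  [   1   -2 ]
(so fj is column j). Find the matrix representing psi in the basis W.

The j-th column of [psi]_W is [psi(fj)]_W.
psi(f1) = A f1 = <9, -6> = 0·f1 + 3f2, so column 1 is <0, 3>.
Repeating for f2 and assembling the columns gives [[0, -3], [3, -2]].

[[0, -3], [3, -2]]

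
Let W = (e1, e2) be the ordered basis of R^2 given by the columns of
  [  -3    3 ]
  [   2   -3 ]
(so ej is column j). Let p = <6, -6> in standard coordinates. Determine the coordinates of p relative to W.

<0, 2>

We seek scalars with c_1 e1 + c_2 e2 = p; equivalently solve M c = p where the columns of M are e1, e2.
System: -3c_1 + 3c_2 = 6, 2c_1 - 3c_2 = -6; solving gives c_1 = 0, c_2 = 2.
Check: 0·e1 + 2e2 = <6, -6>.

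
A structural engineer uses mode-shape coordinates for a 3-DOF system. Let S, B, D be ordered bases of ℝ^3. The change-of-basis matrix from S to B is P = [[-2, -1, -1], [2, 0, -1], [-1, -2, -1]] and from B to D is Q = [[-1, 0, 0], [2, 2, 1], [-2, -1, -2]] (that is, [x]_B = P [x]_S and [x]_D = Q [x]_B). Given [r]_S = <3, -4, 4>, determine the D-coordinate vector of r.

<6, -7, 8>

Composing the changes, [r]_D = Q P [r]_S.
Q P = [[2, 1, 1], [-1, -4, -5], [4, 6, 5]]; applying this to <3, -4, 4> gives <6, -7, 8>.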